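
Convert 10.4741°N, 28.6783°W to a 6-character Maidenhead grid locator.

HK50pl

Shift to the Maidenhead origin (180°W, 90°S): lon 151.3217, lat 100.4741.
Field: 151.3217/20 → 7 → H, 100.4741/10 → 10 → K; chars HK.
Square: 11.3217/2 → 5, 0.4741/1 → 0; chars 50.
Subsquare: 1.3217/0.0833333 → 15 → p, 0.4741/0.0416667 → 11 → l; chars pl.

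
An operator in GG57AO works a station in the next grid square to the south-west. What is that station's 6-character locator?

Longitude subsquare a = 0; −1 → -1, wraps to 23 = x, carry into square.
Longitude square 5; −1 → 4.
Latitude subsquare o = 14; −1 → 13 = n.

GG47xn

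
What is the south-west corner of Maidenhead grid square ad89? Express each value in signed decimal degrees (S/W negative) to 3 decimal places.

Field A=0, D=3: +0·20° lon, +3·10° lat → SW at lon -180°, lat -60°.
Square 8, 9: +8·2° lon, +9·1° lat → SW at lon -164°, lat -51°.
latitude -51.000, longitude -164.000.

-51.000, -164.000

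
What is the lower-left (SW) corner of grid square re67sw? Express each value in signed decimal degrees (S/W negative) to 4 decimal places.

-42.0833, 173.5000

Field R=17, E=4: +17·20° lon, +4·10° lat → SW at lon 160°, lat -50°.
Square 6, 7: +6·2° lon, +7·1° lat → SW at lon 172°, lat -43°.
Subsquare s=18, w=22: +18·0.0833333° lon, +22·0.0416667° lat → SW at lon 173.5°, lat -42.0833°.
latitude -42.0833, longitude 173.5000.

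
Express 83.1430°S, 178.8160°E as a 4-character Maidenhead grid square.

Add 180° to longitude and 90° to latitude: 358.82, 6.86.
Field: 358.82/20 → 17 → R, 6.86/10 → 0 → A; chars RA.
Square: 18.82/2 → 9, 6.86/1 → 6; chars 96.

RA96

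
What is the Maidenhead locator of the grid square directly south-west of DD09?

Longitude square 0; −1 → -1, wraps to 9, carry into field.
Longitude field D = 3; −1 → 2 = C.
Latitude square 9; −1 → 8.

CD98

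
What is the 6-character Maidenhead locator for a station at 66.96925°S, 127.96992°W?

CC63aa

Offset from 180°W / 90°S: lon 52.0301°, lat 23.0307°.
Field (20°×10°, letters A–R): 52.0301/20 → 2 → C, 23.0307/10 → 2 → C; chars CC.
Square (2°×1°, digits 0–9): 12.0301/2 → 6, 3.0307/1 → 3; chars 63.
Subsquare (5′×2.5′, letters a–x): 0.0301/0.0833333 → 0 → a, 0.0307/0.0416667 → 0 → a; chars aa.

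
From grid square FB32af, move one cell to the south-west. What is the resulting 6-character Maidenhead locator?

Longitude subsquare a = 0; −1 → -1, wraps to 23 = x, carry into square.
Longitude square 3; −1 → 2.
Latitude subsquare f = 5; −1 → 4 = e.

FB22xe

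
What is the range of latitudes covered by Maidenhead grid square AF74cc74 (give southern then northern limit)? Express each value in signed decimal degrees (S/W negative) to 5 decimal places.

-35.90000, -35.89583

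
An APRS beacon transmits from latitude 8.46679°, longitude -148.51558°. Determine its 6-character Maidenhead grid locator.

Offset from 180°W / 90°S: lon 31.4844°, lat 98.4668°.
Field (20°×10°, letters A–R): 31.4844/20 → 1 → B, 98.4668/10 → 9 → J; chars BJ.
Square (2°×1°, digits 0–9): 11.4844/2 → 5, 8.4668/1 → 8; chars 58.
Subsquare (5′×2.5′, letters a–x): 1.4844/0.0833333 → 17 → r, 0.4668/0.0416667 → 11 → l; chars rl.

BJ58rl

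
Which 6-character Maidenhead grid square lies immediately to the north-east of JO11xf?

JO21ag

Longitude subsquare x = 23; +1 → 24, wraps to 0 = a, carry into square.
Longitude square 1; +1 → 2.
Latitude subsquare f = 5; +1 → 6 = g.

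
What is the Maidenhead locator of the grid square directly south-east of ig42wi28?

IG42wi37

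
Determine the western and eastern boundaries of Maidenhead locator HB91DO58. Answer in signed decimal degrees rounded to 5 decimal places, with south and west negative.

Field H=7, B=1: +7·20° lon, +1·10° lat → SW at lon -40°, lat -80°.
Square 9, 1: +9·2° lon, +1·1° lat → SW at lon -22°, lat -79°.
Subsquare d=3, o=14: +3·0.0833333° lon, +14·0.0416667° lat → SW at lon -21.75°, lat -78.4167°.
Extended square 5, 8: +5·0.00833333° lon, +8·0.00416667° lat → SW at lon -21.7083°, lat -78.3833°.
Cell spans 0.00833333° lon × 0.00416667° lat.
west -21.70833, east -21.70000.

-21.70833, -21.70000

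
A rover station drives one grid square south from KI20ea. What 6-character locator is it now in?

KH29ex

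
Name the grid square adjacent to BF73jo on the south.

BF73jn

Latitude subsquare o = 14; −1 → 13 = n.
The longitude characters are unchanged.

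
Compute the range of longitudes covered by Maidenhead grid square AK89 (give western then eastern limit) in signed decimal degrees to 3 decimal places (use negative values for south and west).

Field A=0, K=10: +0·20° lon, +10·10° lat → SW at lon -180°, lat 10°.
Square 8, 9: +8·2° lon, +9·1° lat → SW at lon -164°, lat 19°.
Cell spans 2° lon × 1° lat.
west -164.000, east -162.000.

-164.000, -162.000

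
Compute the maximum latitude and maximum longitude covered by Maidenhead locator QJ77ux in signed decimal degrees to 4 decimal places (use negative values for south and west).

8.0000, 155.7500

Field Q=16, J=9: +16·20° lon, +9·10° lat → SW at lon 140°, lat 0°.
Square 7, 7: +7·2° lon, +7·1° lat → SW at lon 154°, lat 7°.
Subsquare u=20, x=23: +20·0.0833333° lon, +23·0.0416667° lat → SW at lon 155.667°, lat 7.95833°.
Cell spans 0.0833333° lon × 0.0416667° lat. NE corner is SW corner plus one full cell.
latitude 8.0000, longitude 155.7500.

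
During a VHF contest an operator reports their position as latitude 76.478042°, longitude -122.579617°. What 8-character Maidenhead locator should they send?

Shift to the Maidenhead origin (180°W, 90°S): lon 57.42038, lat 166.47804.
Field: 57.42038/20 → 2 → C, 166.47804/10 → 16 → Q; chars CQ.
Square: 17.42038/2 → 8, 6.47804/1 → 6; chars 86.
Subsquare: 1.42038/0.0833333 → 17 → r, 0.47804/0.0416667 → 11 → l; chars rl.
Extended square: 0.00372/0.00833333 → 0, 0.01971/0.00416667 → 4; chars 04.

CQ86rl04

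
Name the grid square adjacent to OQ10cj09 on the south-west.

Longitude extended square 0; −1 → -1, wraps to 9, carry into subsquare.
Longitude subsquare c = 2; −1 → 1 = b.
Latitude extended square 9; −1 → 8.

OQ10bj98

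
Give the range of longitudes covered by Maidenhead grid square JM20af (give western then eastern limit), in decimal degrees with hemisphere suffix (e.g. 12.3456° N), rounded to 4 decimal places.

Field J=9, M=12: +9·20° lon, +12·10° lat → SW at lon 0°, lat 30°.
Square 2, 0: +2·2° lon, +0·1° lat → SW at lon 4°, lat 30°.
Subsquare a=0, f=5: +0·0.0833333° lon, +5·0.0416667° lat → SW at lon 4°, lat 30.2083°.
Cell spans 0.0833333° lon × 0.0416667° lat.
west 4.0000° E, east 4.0833° E.

4.0000° E, 4.0833° E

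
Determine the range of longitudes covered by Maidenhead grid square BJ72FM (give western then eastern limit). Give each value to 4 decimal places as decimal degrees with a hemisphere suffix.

Field B=1, J=9: +1·20° lon, +9·10° lat → SW at lon -160°, lat 0°.
Square 7, 2: +7·2° lon, +2·1° lat → SW at lon -146°, lat 2°.
Subsquare f=5, m=12: +5·0.0833333° lon, +12·0.0416667° lat → SW at lon -145.583°, lat 2.5°.
Cell spans 0.0833333° lon × 0.0416667° lat.
west 145.5833° W, east 145.5000° W.

145.5833° W, 145.5000° W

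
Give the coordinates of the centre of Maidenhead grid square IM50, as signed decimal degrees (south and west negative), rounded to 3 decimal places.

Field I=8, M=12: +8·20° lon, +12·10° lat → SW at lon -20°, lat 30°.
Square 5, 0: +5·2° lon, +0·1° lat → SW at lon -10°, lat 30°.
Cell spans 2° lon × 1° lat. Centre is SW corner plus half of each.
latitude 30.500, longitude -9.000.

30.500, -9.000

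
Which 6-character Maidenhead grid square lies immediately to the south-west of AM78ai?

AM68xh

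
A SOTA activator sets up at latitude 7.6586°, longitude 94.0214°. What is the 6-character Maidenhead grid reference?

NJ77ap

Offset from 180°W / 90°S: lon 274.0214°, lat 97.6586°.
Field (20°×10°, letters A–R): 274.0214/20 → 13 → N, 97.6586/10 → 9 → J; chars NJ.
Square (2°×1°, digits 0–9): 14.0214/2 → 7, 7.6586/1 → 7; chars 77.
Subsquare (5′×2.5′, letters a–x): 0.0214/0.0833333 → 0 → a, 0.6586/0.0416667 → 15 → p; chars ap.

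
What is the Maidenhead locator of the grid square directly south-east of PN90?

QM09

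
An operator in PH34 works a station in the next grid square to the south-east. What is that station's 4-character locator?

Longitude square 3; +1 → 4.
Latitude square 4; −1 → 3.

PH43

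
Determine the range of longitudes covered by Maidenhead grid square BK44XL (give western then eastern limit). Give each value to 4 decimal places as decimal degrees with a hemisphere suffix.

150.0833° W, 150.0000° W

Field B=1, K=10: +1·20° lon, +10·10° lat → SW at lon -160°, lat 10°.
Square 4, 4: +4·2° lon, +4·1° lat → SW at lon -152°, lat 14°.
Subsquare x=23, l=11: +23·0.0833333° lon, +11·0.0416667° lat → SW at lon -150.083°, lat 14.4583°.
Cell spans 0.0833333° lon × 0.0416667° lat.
west 150.0833° W, east 150.0000° W.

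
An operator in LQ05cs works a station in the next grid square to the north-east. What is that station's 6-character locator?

Longitude subsquare c = 2; +1 → 3 = d.
Latitude subsquare s = 18; +1 → 19 = t.

LQ05dt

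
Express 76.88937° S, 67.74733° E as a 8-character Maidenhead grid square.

MB33uc96

Offset from 180°W / 90°S: lon 247.74733°, lat 13.11063°.
Field (20°×10°, letters A–R): 247.74733/20 → 12 → M, 13.11063/10 → 1 → B; chars MB.
Square (2°×1°, digits 0–9): 7.74733/2 → 3, 3.11063/1 → 3; chars 33.
Subsquare (5′×2.5′, letters a–x): 1.74733/0.0833333 → 20 → u, 0.11063/0.0416667 → 2 → c; chars uc.
Extended square (30″×15″, digits 0–9): 0.08066/0.00833333 → 9, 0.02730/0.00416667 → 6; chars 96.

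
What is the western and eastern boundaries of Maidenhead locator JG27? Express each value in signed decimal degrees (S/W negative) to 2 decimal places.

Field J=9, G=6: +9·20° lon, +6·10° lat → SW at lon 0°, lat -30°.
Square 2, 7: +2·2° lon, +7·1° lat → SW at lon 4°, lat -23°.
Cell spans 2° lon × 1° lat.
west 4.00, east 6.00.

4.00, 6.00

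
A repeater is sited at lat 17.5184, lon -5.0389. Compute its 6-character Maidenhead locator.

IK77lm

Add 180° to longitude and 90° to latitude: 174.9611, 107.5184.
Field: 174.9611/20 → 8 → I, 107.5184/10 → 10 → K; chars IK.
Square: 14.9611/2 → 7, 7.5184/1 → 7; chars 77.
Subsquare: 0.9611/0.0833333 → 11 → l, 0.5184/0.0416667 → 12 → m; chars lm.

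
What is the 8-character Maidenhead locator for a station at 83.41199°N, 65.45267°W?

FR73gj58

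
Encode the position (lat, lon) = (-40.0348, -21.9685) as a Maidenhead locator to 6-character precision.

HE99ax

Add 180° to longitude and 90° to latitude: 158.0315, 49.9652.
Field (20°×10°, letters A–R): lon ⌊158.0315/20⌋ = 7 → H; lat ⌊49.9652/10⌋ = 4 → E.
Square (2°×1°, digits 0–9): lon ⌊18.0315/2⌋ = 9; lat ⌊9.9652/1⌋ = 9.
Subsquare (5′×2.5′, letters a–x): lon ⌊0.0315/0.0833333⌋ = 0 → a; lat ⌊0.9652/0.0416667⌋ = 23 → x.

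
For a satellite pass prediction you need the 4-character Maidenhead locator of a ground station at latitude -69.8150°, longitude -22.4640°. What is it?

HC80

Add 180° to longitude and 90° to latitude: 157.54, 20.19.
Field: 157.54/20 → 7 → H, 20.19/10 → 2 → C; chars HC.
Square: 17.54/2 → 8, 0.19/1 → 0; chars 80.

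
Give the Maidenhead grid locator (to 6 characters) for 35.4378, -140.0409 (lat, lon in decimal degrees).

Shift to the Maidenhead origin (180°W, 90°S): lon 39.9591, lat 125.4378.
Field (20°×10°, letters A–R): lon ⌊39.9591/20⌋ = 1 → B; lat ⌊125.4378/10⌋ = 12 → M.
Square (2°×1°, digits 0–9): lon ⌊19.9591/2⌋ = 9; lat ⌊5.4378/1⌋ = 5.
Subsquare (5′×2.5′, letters a–x): lon ⌊1.9591/0.0833333⌋ = 23 → x; lat ⌊0.4378/0.0416667⌋ = 10 → k.

BM95xk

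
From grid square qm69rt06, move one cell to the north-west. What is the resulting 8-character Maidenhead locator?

Longitude extended square 0; −1 → -1, wraps to 9, carry into subsquare.
Longitude subsquare r = 17; −1 → 16 = q.
Latitude extended square 6; +1 → 7.

QM69qt97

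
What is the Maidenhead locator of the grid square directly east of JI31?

JI41

Longitude square 3; +1 → 4.
The latitude characters are unchanged.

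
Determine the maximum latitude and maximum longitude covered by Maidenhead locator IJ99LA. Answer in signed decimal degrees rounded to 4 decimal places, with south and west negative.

Field I=8, J=9: +8·20° lon, +9·10° lat → SW at lon -20°, lat 0°.
Square 9, 9: +9·2° lon, +9·1° lat → SW at lon -2°, lat 9°.
Subsquare l=11, a=0: +11·0.0833333° lon, +0·0.0416667° lat → SW at lon -1.08333°, lat 9°.
Cell spans 0.0833333° lon × 0.0416667° lat. NE corner is SW corner plus one full cell.
latitude 9.0417, longitude -1.0000.

9.0417, -1.0000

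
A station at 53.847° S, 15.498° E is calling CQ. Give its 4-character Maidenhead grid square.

JD76

Shift to the Maidenhead origin (180°W, 90°S): lon 195.50, lat 36.15.
Field (20°×10°, letters A–R): 195.50/20 → 9 → J, 36.15/10 → 3 → D; chars JD.
Square (2°×1°, digits 0–9): 15.50/2 → 7, 6.15/1 → 6; chars 76.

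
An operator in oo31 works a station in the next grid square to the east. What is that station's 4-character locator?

OO41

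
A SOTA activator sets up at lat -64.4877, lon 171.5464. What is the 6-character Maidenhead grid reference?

Shift to the Maidenhead origin (180°W, 90°S): lon 351.5464, lat 25.5123.
Field: lon ⌊351.5464/20⌋ = 17 → R; lat ⌊25.5123/10⌋ = 2 → C.
Square: lon ⌊11.5464/2⌋ = 5; lat ⌊5.5123/1⌋ = 5.
Subsquare: lon ⌊1.5464/0.0833333⌋ = 18 → s; lat ⌊0.5123/0.0416667⌋ = 12 → m.

RC55sm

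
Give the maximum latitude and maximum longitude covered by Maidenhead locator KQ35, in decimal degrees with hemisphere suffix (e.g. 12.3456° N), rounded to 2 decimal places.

Field K=10, Q=16: +10·20° lon, +16·10° lat → SW at lon 20°, lat 70°.
Square 3, 5: +3·2° lon, +5·1° lat → SW at lon 26°, lat 75°.
Cell spans 2° lon × 1° lat. NE corner is SW corner plus one full cell.
latitude 76.00° N, longitude 28.00° E.

76.00° N, 28.00° E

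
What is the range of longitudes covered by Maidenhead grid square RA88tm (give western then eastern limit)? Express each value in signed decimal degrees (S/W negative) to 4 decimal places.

Field R=17, A=0: +17·20° lon, +0·10° lat → SW at lon 160°, lat -90°.
Square 8, 8: +8·2° lon, +8·1° lat → SW at lon 176°, lat -82°.
Subsquare t=19, m=12: +19·0.0833333° lon, +12·0.0416667° lat → SW at lon 177.583°, lat -81.5°.
Cell spans 0.0833333° lon × 0.0416667° lat.
west 177.5833, east 177.6667.

177.5833, 177.6667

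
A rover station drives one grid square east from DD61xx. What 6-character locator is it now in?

DD71ax

Longitude subsquare x = 23; +1 → 24, wraps to 0 = a, carry into square.
Longitude square 6; +1 → 7.
The latitude characters are unchanged.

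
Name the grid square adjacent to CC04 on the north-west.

BC95

Longitude square 0; −1 → -1, wraps to 9, carry into field.
Longitude field C = 2; −1 → 1 = B.
Latitude square 4; +1 → 5.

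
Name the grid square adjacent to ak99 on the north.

AL90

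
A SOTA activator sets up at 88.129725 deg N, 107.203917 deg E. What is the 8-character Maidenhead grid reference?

OR38od41

Offset from 180°W / 90°S: lon 287.20392°, lat 178.12973°.
Field (20°×10°, letters A–R): lon ⌊287.20392/20⌋ = 14 → O; lat ⌊178.12973/10⌋ = 17 → R.
Square (2°×1°, digits 0–9): lon ⌊7.20392/2⌋ = 3; lat ⌊8.12973/1⌋ = 8.
Subsquare (5′×2.5′, letters a–x): lon ⌊1.20392/0.0833333⌋ = 14 → o; lat ⌊0.12973/0.0416667⌋ = 3 → d.
Extended square (30″×15″, digits 0–9): lon ⌊0.03725/0.00833333⌋ = 4; lat ⌊0.00473/0.00416667⌋ = 1.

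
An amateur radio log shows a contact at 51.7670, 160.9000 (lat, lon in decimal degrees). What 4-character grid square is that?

RO01

Shift to the Maidenhead origin (180°W, 90°S): lon 340.90, lat 141.77.
Field (20°×10°, letters A–R): lon ⌊340.90/20⌋ = 17 → R; lat ⌊141.77/10⌋ = 14 → O.
Square (2°×1°, digits 0–9): lon ⌊0.90/2⌋ = 0; lat ⌊1.77/1⌋ = 1.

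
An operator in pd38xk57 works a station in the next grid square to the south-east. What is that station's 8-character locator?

PD38xk66

Longitude extended square 5; +1 → 6.
Latitude extended square 7; −1 → 6.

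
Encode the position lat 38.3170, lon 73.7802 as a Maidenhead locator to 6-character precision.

MM68vh

Add 180° to longitude and 90° to latitude: 253.7802, 128.3170.
Field: lon ⌊253.7802/20⌋ = 12 → M; lat ⌊128.3170/10⌋ = 12 → M.
Square: lon ⌊13.7802/2⌋ = 6; lat ⌊8.3170/1⌋ = 8.
Subsquare: lon ⌊1.7802/0.0833333⌋ = 21 → v; lat ⌊0.3170/0.0416667⌋ = 7 → h.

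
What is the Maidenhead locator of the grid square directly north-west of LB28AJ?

Longitude subsquare a = 0; −1 → -1, wraps to 23 = x, carry into square.
Longitude square 2; −1 → 1.
Latitude subsquare j = 9; +1 → 10 = k.

LB18xk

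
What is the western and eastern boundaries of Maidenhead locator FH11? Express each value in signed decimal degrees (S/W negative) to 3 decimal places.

Field F=5, H=7: +5·20° lon, +7·10° lat → SW at lon -80°, lat -20°.
Square 1, 1: +1·2° lon, +1·1° lat → SW at lon -78°, lat -19°.
Cell spans 2° lon × 1° lat.
west -78.000, east -76.000.

-78.000, -76.000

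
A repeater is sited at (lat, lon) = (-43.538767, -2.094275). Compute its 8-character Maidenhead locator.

IE86wl80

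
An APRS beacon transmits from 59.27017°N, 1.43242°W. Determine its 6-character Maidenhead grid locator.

Shift to the Maidenhead origin (180°W, 90°S): lon 178.5676, lat 149.2702.
Field: 178.5676/20 → 8 → I, 149.2702/10 → 14 → O; chars IO.
Square: 18.5676/2 → 9, 9.2702/1 → 9; chars 99.
Subsquare: 0.5676/0.0833333 → 6 → g, 0.2702/0.0416667 → 6 → g; chars gg.

IO99gg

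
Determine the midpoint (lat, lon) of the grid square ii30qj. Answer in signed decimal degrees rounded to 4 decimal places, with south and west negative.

Field I=8, I=8: +8·20° lon, +8·10° lat → SW at lon -20°, lat -10°.
Square 3, 0: +3·2° lon, +0·1° lat → SW at lon -14°, lat -10°.
Subsquare q=16, j=9: +16·0.0833333° lon, +9·0.0416667° lat → SW at lon -12.6667°, lat -9.625°.
Cell spans 0.0833333° lon × 0.0416667° lat. Centre is SW corner plus half of each.
latitude -9.6042, longitude -12.6250.

-9.6042, -12.6250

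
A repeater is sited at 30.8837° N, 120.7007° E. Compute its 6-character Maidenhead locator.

Shift to the Maidenhead origin (180°W, 90°S): lon 300.7007, lat 120.8837.
Field (20°×10°, letters A–R): lon ⌊300.7007/20⌋ = 15 → P; lat ⌊120.8837/10⌋ = 12 → M.
Square (2°×1°, digits 0–9): lon ⌊0.7007/2⌋ = 0; lat ⌊0.8837/1⌋ = 0.
Subsquare (5′×2.5′, letters a–x): lon ⌊0.7007/0.0833333⌋ = 8 → i; lat ⌊0.8837/0.0416667⌋ = 21 → v.

PM00iv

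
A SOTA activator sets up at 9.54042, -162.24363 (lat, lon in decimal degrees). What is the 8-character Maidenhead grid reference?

AJ89vm09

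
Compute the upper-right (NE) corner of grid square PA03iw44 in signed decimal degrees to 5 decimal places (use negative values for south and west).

Field P=15, A=0: +15·20° lon, +0·10° lat → SW at lon 120°, lat -90°.
Square 0, 3: +0·2° lon, +3·1° lat → SW at lon 120°, lat -87°.
Subsquare i=8, w=22: +8·0.0833333° lon, +22·0.0416667° lat → SW at lon 120.667°, lat -86.0833°.
Extended square 4, 4: +4·0.00833333° lon, +4·0.00416667° lat → SW at lon 120.7°, lat -86.0667°.
Cell spans 0.00833333° lon × 0.00416667° lat. NE corner is SW corner plus one full cell.
latitude -86.06250, longitude 120.70833.

-86.06250, 120.70833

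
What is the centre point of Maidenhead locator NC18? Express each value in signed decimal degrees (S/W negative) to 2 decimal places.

-61.50, 83.00

Field N=13, C=2: +13·20° lon, +2·10° lat → SW at lon 80°, lat -70°.
Square 1, 8: +1·2° lon, +8·1° lat → SW at lon 82°, lat -62°.
Cell spans 2° lon × 1° lat. Centre is SW corner plus half of each.
latitude -61.50, longitude 83.00.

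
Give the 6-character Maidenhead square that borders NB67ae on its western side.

NB57xe

Longitude subsquare a = 0; −1 → -1, wraps to 23 = x, carry into square.
Longitude square 6; −1 → 5.
The latitude characters are unchanged.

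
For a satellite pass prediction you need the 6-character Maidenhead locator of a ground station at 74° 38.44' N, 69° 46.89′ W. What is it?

FQ54cp

Add 180° to longitude and 90° to latitude: 110.2185, 164.6407.
Field: lon ⌊110.2185/20⌋ = 5 → F; lat ⌊164.6407/10⌋ = 16 → Q.
Square: lon ⌊10.2185/2⌋ = 5; lat ⌊4.6407/1⌋ = 4.
Subsquare: lon ⌊0.2185/0.0833333⌋ = 2 → c; lat ⌊0.6407/0.0416667⌋ = 15 → p.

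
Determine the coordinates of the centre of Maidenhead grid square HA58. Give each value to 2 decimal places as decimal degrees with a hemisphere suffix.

81.50° S, 29.00° W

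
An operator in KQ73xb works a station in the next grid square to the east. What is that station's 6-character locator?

KQ83ab

Longitude subsquare x = 23; +1 → 24, wraps to 0 = a, carry into square.
Longitude square 7; +1 → 8.
The latitude characters are unchanged.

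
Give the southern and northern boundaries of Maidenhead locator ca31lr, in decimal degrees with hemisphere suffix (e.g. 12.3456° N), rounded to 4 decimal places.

88.2917° S, 88.2500° S

Field C=2, A=0: +2·20° lon, +0·10° lat → SW at lon -140°, lat -90°.
Square 3, 1: +3·2° lon, +1·1° lat → SW at lon -134°, lat -89°.
Subsquare l=11, r=17: +11·0.0833333° lon, +17·0.0416667° lat → SW at lon -133.083°, lat -88.2917°.
Cell spans 0.0833333° lon × 0.0416667° lat.
south 88.2917° S, north 88.2500° S.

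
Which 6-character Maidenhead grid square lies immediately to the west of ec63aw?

Longitude subsquare a = 0; −1 → -1, wraps to 23 = x, carry into square.
Longitude square 6; −1 → 5.
The latitude characters are unchanged.

EC53xw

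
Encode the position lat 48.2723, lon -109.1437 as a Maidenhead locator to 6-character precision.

DN58kg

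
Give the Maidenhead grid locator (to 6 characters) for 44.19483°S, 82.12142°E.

NE15bt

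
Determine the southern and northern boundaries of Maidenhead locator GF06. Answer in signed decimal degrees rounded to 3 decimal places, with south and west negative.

Field G=6, F=5: +6·20° lon, +5·10° lat → SW at lon -60°, lat -40°.
Square 0, 6: +0·2° lon, +6·1° lat → SW at lon -60°, lat -34°.
Cell spans 2° lon × 1° lat.
south -34.000, north -33.000.

-34.000, -33.000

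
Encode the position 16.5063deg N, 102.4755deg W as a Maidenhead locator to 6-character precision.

Add 180° to longitude and 90° to latitude: 77.5245, 106.5063.
Field: 77.5245/20 → 3 → D, 106.5063/10 → 10 → K; chars DK.
Square: 17.5245/2 → 8, 6.5063/1 → 6; chars 86.
Subsquare: 1.5245/0.0833333 → 18 → s, 0.5063/0.0416667 → 12 → m; chars sm.

DK86sm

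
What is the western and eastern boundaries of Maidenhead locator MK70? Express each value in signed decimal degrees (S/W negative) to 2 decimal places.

74.00, 76.00

Field M=12, K=10: +12·20° lon, +10·10° lat → SW at lon 60°, lat 10°.
Square 7, 0: +7·2° lon, +0·1° lat → SW at lon 74°, lat 10°.
Cell spans 2° lon × 1° lat.
west 74.00, east 76.00.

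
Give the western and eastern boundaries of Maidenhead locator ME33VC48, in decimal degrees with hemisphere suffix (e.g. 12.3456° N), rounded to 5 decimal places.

67.78333° E, 67.79167° E

Field M=12, E=4: +12·20° lon, +4·10° lat → SW at lon 60°, lat -50°.
Square 3, 3: +3·2° lon, +3·1° lat → SW at lon 66°, lat -47°.
Subsquare v=21, c=2: +21·0.0833333° lon, +2·0.0416667° lat → SW at lon 67.75°, lat -46.9167°.
Extended square 4, 8: +4·0.00833333° lon, +8·0.00416667° lat → SW at lon 67.7833°, lat -46.8833°.
Cell spans 0.00833333° lon × 0.00416667° lat.
west 67.78333° E, east 67.79167° E.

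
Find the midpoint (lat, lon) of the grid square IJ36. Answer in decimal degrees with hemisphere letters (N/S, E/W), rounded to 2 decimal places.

Field I=8, J=9: +8·20° lon, +9·10° lat → SW at lon -20°, lat 0°.
Square 3, 6: +3·2° lon, +6·1° lat → SW at lon -14°, lat 6°.
Cell spans 2° lon × 1° lat. Centre is SW corner plus half of each.
latitude 6.50° N, longitude 13.00° W.

6.50° N, 13.00° W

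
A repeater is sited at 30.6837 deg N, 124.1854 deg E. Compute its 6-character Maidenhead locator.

Add 180° to longitude and 90° to latitude: 304.1854, 120.6837.
Field: lon ⌊304.1854/20⌋ = 15 → P; lat ⌊120.6837/10⌋ = 12 → M.
Square: lon ⌊4.1854/2⌋ = 2; lat ⌊0.6837/1⌋ = 0.
Subsquare: lon ⌊0.1854/0.0833333⌋ = 2 → c; lat ⌊0.6837/0.0416667⌋ = 16 → q.

PM20cq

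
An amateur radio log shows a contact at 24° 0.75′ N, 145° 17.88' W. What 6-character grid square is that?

BL74ia

Shift to the Maidenhead origin (180°W, 90°S): lon 34.7020, lat 114.0125.
Field (20°×10°, letters A–R): 34.7020/20 → 1 → B, 114.0125/10 → 11 → L; chars BL.
Square (2°×1°, digits 0–9): 14.7020/2 → 7, 4.0125/1 → 4; chars 74.
Subsquare (5′×2.5′, letters a–x): 0.7020/0.0833333 → 8 → i, 0.0125/0.0416667 → 0 → a; chars ia.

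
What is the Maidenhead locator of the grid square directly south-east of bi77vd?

BI77wc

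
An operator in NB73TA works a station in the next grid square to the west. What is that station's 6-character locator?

Longitude subsquare t = 19; −1 → 18 = s.
The latitude characters are unchanged.

NB73sa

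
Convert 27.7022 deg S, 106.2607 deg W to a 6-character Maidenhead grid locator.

Offset from 180°W / 90°S: lon 73.7393°, lat 62.2978°.
Field (20°×10°, letters A–R): 73.7393/20 → 3 → D, 62.2978/10 → 6 → G; chars DG.
Square (2°×1°, digits 0–9): 13.7393/2 → 6, 2.2978/1 → 2; chars 62.
Subsquare (5′×2.5′, letters a–x): 1.7393/0.0833333 → 20 → u, 0.2978/0.0416667 → 7 → h; chars uh.

DG62uh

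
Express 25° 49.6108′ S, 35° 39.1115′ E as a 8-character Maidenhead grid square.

Add 180° to longitude and 90° to latitude: 215.65186, 64.17315.
Field: lon ⌊215.65186/20⌋ = 10 → K; lat ⌊64.17315/10⌋ = 6 → G.
Square: lon ⌊15.65186/2⌋ = 7; lat ⌊4.17315/1⌋ = 4.
Subsquare: lon ⌊1.65186/0.0833333⌋ = 19 → t; lat ⌊0.17315/0.0416667⌋ = 4 → e.
Extended square: lon ⌊0.06853/0.00833333⌋ = 8; lat ⌊0.00649/0.00416667⌋ = 1.

KG74te81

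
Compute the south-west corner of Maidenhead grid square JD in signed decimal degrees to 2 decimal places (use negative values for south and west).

-60.00, 0.00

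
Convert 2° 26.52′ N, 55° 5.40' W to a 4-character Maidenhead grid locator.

GJ22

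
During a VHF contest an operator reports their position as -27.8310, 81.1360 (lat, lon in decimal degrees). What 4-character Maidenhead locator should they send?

NG02

Offset from 180°W / 90°S: lon 261.14°, lat 62.17°.
Field: lon ⌊261.14/20⌋ = 13 → N; lat ⌊62.17/10⌋ = 6 → G.
Square: lon ⌊1.14/2⌋ = 0; lat ⌊2.17/1⌋ = 2.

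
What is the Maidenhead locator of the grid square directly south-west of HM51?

HM40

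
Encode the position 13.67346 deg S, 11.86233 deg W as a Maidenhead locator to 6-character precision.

IH46bh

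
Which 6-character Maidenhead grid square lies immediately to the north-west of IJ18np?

Longitude subsquare n = 13; −1 → 12 = m.
Latitude subsquare p = 15; +1 → 16 = q.

IJ18mq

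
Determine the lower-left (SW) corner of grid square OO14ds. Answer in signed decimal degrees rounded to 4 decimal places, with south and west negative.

Field O=14, O=14: +14·20° lon, +14·10° lat → SW at lon 100°, lat 50°.
Square 1, 4: +1·2° lon, +4·1° lat → SW at lon 102°, lat 54°.
Subsquare d=3, s=18: +3·0.0833333° lon, +18·0.0416667° lat → SW at lon 102.25°, lat 54.75°.
latitude 54.7500, longitude 102.2500.

54.7500, 102.2500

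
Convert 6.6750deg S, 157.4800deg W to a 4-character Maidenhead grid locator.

BI13

Offset from 180°W / 90°S: lon 22.52°, lat 83.33°.
Field: 22.52/20 → 1 → B, 83.33/10 → 8 → I; chars BI.
Square: 2.52/2 → 1, 3.33/1 → 3; chars 13.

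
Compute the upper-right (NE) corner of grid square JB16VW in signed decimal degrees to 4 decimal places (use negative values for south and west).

-73.0417, 3.8333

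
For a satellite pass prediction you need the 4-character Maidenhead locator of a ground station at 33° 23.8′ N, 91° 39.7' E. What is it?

NM53

Add 180° to longitude and 90° to latitude: 271.66, 123.40.
Field: lon ⌊271.66/20⌋ = 13 → N; lat ⌊123.40/10⌋ = 12 → M.
Square: lon ⌊11.66/2⌋ = 5; lat ⌊3.40/1⌋ = 3.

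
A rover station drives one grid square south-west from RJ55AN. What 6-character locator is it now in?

Longitude subsquare a = 0; −1 → -1, wraps to 23 = x, carry into square.
Longitude square 5; −1 → 4.
Latitude subsquare n = 13; −1 → 12 = m.

RJ45xm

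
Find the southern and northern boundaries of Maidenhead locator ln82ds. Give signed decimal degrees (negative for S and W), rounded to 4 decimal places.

42.7500, 42.7917

Field L=11, N=13: +11·20° lon, +13·10° lat → SW at lon 40°, lat 40°.
Square 8, 2: +8·2° lon, +2·1° lat → SW at lon 56°, lat 42°.
Subsquare d=3, s=18: +3·0.0833333° lon, +18·0.0416667° lat → SW at lon 56.25°, lat 42.75°.
Cell spans 0.0833333° lon × 0.0416667° lat.
south 42.7500, north 42.7917.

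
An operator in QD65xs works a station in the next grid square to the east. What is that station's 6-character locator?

QD75as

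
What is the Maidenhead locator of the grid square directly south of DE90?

Latitude square 0; −1 → -1, wraps to 9, carry into field.
Latitude field E = 4; −1 → 3 = D.
The longitude characters are unchanged.

DD99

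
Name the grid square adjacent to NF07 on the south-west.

MF96

Longitude square 0; −1 → -1, wraps to 9, carry into field.
Longitude field N = 13; −1 → 12 = M.
Latitude square 7; −1 → 6.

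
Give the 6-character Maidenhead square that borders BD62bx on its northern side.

Latitude subsquare x = 23; +1 → 24, wraps to 0 = a, carry into square.
Latitude square 2; +1 → 3.
The longitude characters are unchanged.

BD63ba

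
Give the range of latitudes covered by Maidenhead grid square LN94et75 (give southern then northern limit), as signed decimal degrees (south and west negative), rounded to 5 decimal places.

44.81250, 44.81667

Field L=11, N=13: +11·20° lon, +13·10° lat → SW at lon 40°, lat 40°.
Square 9, 4: +9·2° lon, +4·1° lat → SW at lon 58°, lat 44°.
Subsquare e=4, t=19: +4·0.0833333° lon, +19·0.0416667° lat → SW at lon 58.3333°, lat 44.7917°.
Extended square 7, 5: +7·0.00833333° lon, +5·0.00416667° lat → SW at lon 58.3917°, lat 44.8125°.
Cell spans 0.00833333° lon × 0.00416667° lat.
south 44.81250, north 44.81667.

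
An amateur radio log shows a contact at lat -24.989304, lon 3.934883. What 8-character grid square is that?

Offset from 180°W / 90°S: lon 183.93488°, lat 65.01070°.
Field: lon ⌊183.93488/20⌋ = 9 → J; lat ⌊65.01070/10⌋ = 6 → G.
Square: lon ⌊3.93488/2⌋ = 1; lat ⌊5.01070/1⌋ = 5.
Subsquare: lon ⌊1.93488/0.0833333⌋ = 23 → x; lat ⌊0.01070/0.0416667⌋ = 0 → a.
Extended square: lon ⌊0.01822/0.00833333⌋ = 2; lat ⌊0.01070/0.00416667⌋ = 2.

JG15xa22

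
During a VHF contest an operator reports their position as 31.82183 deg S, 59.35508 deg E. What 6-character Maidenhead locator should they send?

Shift to the Maidenhead origin (180°W, 90°S): lon 239.3551, lat 58.1782.
Field (20°×10°, letters A–R): 239.3551/20 → 11 → L, 58.1782/10 → 5 → F; chars LF.
Square (2°×1°, digits 0–9): 19.3551/2 → 9, 8.1782/1 → 8; chars 98.
Subsquare (5′×2.5′, letters a–x): 1.3551/0.0833333 → 16 → q, 0.1782/0.0416667 → 4 → e; chars qe.

LF98qe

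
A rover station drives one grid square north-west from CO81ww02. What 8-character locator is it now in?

CO81vw93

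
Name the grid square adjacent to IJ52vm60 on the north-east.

IJ52vm71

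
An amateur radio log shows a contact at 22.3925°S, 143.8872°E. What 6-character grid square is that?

Shift to the Maidenhead origin (180°W, 90°S): lon 323.8872, lat 67.6075.
Field (20°×10°, letters A–R): lon ⌊323.8872/20⌋ = 16 → Q; lat ⌊67.6075/10⌋ = 6 → G.
Square (2°×1°, digits 0–9): lon ⌊3.8872/2⌋ = 1; lat ⌊7.6075/1⌋ = 7.
Subsquare (5′×2.5′, letters a–x): lon ⌊1.8872/0.0833333⌋ = 22 → w; lat ⌊0.6075/0.0416667⌋ = 14 → o.

QG17wo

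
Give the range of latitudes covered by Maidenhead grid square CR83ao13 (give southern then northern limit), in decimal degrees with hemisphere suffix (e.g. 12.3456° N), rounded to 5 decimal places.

83.59583° N, 83.60000° N

Field C=2, R=17: +2·20° lon, +17·10° lat → SW at lon -140°, lat 80°.
Square 8, 3: +8·2° lon, +3·1° lat → SW at lon -124°, lat 83°.
Subsquare a=0, o=14: +0·0.0833333° lon, +14·0.0416667° lat → SW at lon -124°, lat 83.5833°.
Extended square 1, 3: +1·0.00833333° lon, +3·0.00416667° lat → SW at lon -123.992°, lat 83.5958°.
Cell spans 0.00833333° lon × 0.00416667° lat.
south 83.59583° N, north 83.60000° N.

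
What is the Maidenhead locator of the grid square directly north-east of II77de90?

Longitude extended square 9; +1 → 10, wraps to 0, carry into subsquare.
Longitude subsquare d = 3; +1 → 4 = e.
Latitude extended square 0; +1 → 1.

II77ee01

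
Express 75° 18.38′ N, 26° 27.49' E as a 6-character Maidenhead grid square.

KQ35fh

Shift to the Maidenhead origin (180°W, 90°S): lon 206.4582, lat 165.3063.
Field: lon ⌊206.4582/20⌋ = 10 → K; lat ⌊165.3063/10⌋ = 16 → Q.
Square: lon ⌊6.4582/2⌋ = 3; lat ⌊5.3063/1⌋ = 5.
Subsquare: lon ⌊0.4582/0.0833333⌋ = 5 → f; lat ⌊0.3063/0.0416667⌋ = 7 → h.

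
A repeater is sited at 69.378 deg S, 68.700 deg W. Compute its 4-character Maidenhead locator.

FC50

Add 180° to longitude and 90° to latitude: 111.30, 20.62.
Field: lon ⌊111.30/20⌋ = 5 → F; lat ⌊20.62/10⌋ = 2 → C.
Square: lon ⌊11.30/2⌋ = 5; lat ⌊0.62/1⌋ = 0.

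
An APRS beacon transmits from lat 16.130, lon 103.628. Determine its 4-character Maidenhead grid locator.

OK16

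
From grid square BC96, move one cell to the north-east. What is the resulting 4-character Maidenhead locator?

CC07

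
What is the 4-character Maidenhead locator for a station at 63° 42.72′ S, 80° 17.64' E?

NC06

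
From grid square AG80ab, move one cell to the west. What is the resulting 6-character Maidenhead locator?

AG70xb

Longitude subsquare a = 0; −1 → -1, wraps to 23 = x, carry into square.
Longitude square 8; −1 → 7.
The latitude characters are unchanged.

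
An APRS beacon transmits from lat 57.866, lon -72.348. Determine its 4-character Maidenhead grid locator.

FO37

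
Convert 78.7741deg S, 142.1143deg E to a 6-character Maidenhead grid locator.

Offset from 180°W / 90°S: lon 322.1143°, lat 11.2259°.
Field: 322.1143/20 → 16 → Q, 11.2259/10 → 1 → B; chars QB.
Square: 2.1143/2 → 1, 1.2259/1 → 1; chars 11.
Subsquare: 0.1143/0.0833333 → 1 → b, 0.2259/0.0416667 → 5 → f; chars bf.

QB11bf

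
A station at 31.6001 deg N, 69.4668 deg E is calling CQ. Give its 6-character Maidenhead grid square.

Shift to the Maidenhead origin (180°W, 90°S): lon 249.4668, lat 121.6001.
Field: lon ⌊249.4668/20⌋ = 12 → M; lat ⌊121.6001/10⌋ = 12 → M.
Square: lon ⌊9.4668/2⌋ = 4; lat ⌊1.6001/1⌋ = 1.
Subsquare: lon ⌊1.4668/0.0833333⌋ = 17 → r; lat ⌊0.6001/0.0416667⌋ = 14 → o.

MM41ro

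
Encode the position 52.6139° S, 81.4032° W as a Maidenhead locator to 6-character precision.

Offset from 180°W / 90°S: lon 98.5968°, lat 37.3861°.
Field: lon ⌊98.5968/20⌋ = 4 → E; lat ⌊37.3861/10⌋ = 3 → D.
Square: lon ⌊18.5968/2⌋ = 9; lat ⌊7.3861/1⌋ = 7.
Subsquare: lon ⌊0.5968/0.0833333⌋ = 7 → h; lat ⌊0.3861/0.0416667⌋ = 9 → j.

ED97hj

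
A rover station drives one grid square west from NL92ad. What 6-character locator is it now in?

Longitude subsquare a = 0; −1 → -1, wraps to 23 = x, carry into square.
Longitude square 9; −1 → 8.
The latitude characters are unchanged.

NL82xd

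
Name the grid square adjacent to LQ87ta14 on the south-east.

LQ87ta23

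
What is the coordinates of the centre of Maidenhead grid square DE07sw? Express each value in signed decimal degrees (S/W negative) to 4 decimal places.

-42.0625, -118.4583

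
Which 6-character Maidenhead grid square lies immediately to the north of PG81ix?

PG82ia

Latitude subsquare x = 23; +1 → 24, wraps to 0 = a, carry into square.
Latitude square 1; +1 → 2.
The longitude characters are unchanged.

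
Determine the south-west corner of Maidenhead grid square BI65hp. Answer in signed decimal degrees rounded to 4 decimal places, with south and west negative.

Field B=1, I=8: +1·20° lon, +8·10° lat → SW at lon -160°, lat -10°.
Square 6, 5: +6·2° lon, +5·1° lat → SW at lon -148°, lat -5°.
Subsquare h=7, p=15: +7·0.0833333° lon, +15·0.0416667° lat → SW at lon -147.417°, lat -4.375°.
latitude -4.3750, longitude -147.4167.

-4.3750, -147.4167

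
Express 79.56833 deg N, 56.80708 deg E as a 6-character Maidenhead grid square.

LQ89jn

Offset from 180°W / 90°S: lon 236.8071°, lat 169.5683°.
Field: lon ⌊236.8071/20⌋ = 11 → L; lat ⌊169.5683/10⌋ = 16 → Q.
Square: lon ⌊16.8071/2⌋ = 8; lat ⌊9.5683/1⌋ = 9.
Subsquare: lon ⌊0.8071/0.0833333⌋ = 9 → j; lat ⌊0.5683/0.0416667⌋ = 13 → n.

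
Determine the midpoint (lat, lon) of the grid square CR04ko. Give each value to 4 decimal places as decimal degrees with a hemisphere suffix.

Field C=2, R=17: +2·20° lon, +17·10° lat → SW at lon -140°, lat 80°.
Square 0, 4: +0·2° lon, +4·1° lat → SW at lon -140°, lat 84°.
Subsquare k=10, o=14: +10·0.0833333° lon, +14·0.0416667° lat → SW at lon -139.167°, lat 84.5833°.
Cell spans 0.0833333° lon × 0.0416667° lat. Centre is SW corner plus half of each.
latitude 84.6042° N, longitude 139.1250° W.

84.6042° N, 139.1250° W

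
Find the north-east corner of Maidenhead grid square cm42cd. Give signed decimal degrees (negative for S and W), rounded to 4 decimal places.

Field C=2, M=12: +2·20° lon, +12·10° lat → SW at lon -140°, lat 30°.
Square 4, 2: +4·2° lon, +2·1° lat → SW at lon -132°, lat 32°.
Subsquare c=2, d=3: +2·0.0833333° lon, +3·0.0416667° lat → SW at lon -131.833°, lat 32.125°.
Cell spans 0.0833333° lon × 0.0416667° lat. NE corner is SW corner plus one full cell.
latitude 32.1667, longitude -131.7500.

32.1667, -131.7500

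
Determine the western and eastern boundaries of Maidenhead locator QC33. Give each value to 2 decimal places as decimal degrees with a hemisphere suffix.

Field Q=16, C=2: +16·20° lon, +2·10° lat → SW at lon 140°, lat -70°.
Square 3, 3: +3·2° lon, +3·1° lat → SW at lon 146°, lat -67°.
Cell spans 2° lon × 1° lat.
west 146.00° E, east 148.00° E.

146.00° E, 148.00° E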